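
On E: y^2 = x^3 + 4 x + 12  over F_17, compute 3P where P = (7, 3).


k = 3 = 11_2 (binary, LSB first: 11)
Double-and-add from P = (7, 3):
  bit 0 = 1: acc = O + (7, 3) = (7, 3)
  bit 1 = 1: acc = (7, 3) + (5, 2) = (1, 0)

3P = (1, 0)


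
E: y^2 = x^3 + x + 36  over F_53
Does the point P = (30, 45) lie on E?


Check whether y^2 = x^3 + 1 x + 36 (mod 53) for (x, y) = (30, 45).
LHS: y^2 = 45^2 mod 53 = 11
RHS: x^3 + 1 x + 36 = 30^3 + 1*30 + 36 mod 53 = 36
LHS != RHS

No, not on the curve


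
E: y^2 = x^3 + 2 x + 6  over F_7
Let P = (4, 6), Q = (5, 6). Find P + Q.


P != Q, so use the chord formula.
s = (y2 - y1) / (x2 - x1) = (0) / (1) mod 7 = 0
x3 = s^2 - x1 - x2 mod 7 = 0^2 - 4 - 5 = 5
y3 = s (x1 - x3) - y1 mod 7 = 0 * (4 - 5) - 6 = 1

P + Q = (5, 1)


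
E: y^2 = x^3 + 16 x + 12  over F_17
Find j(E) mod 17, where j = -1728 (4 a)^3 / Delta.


Delta = -16(4 a^3 + 27 b^2) mod 17 = 8
-1728 * (4 a)^3 = -1728 * (4*16)^3 mod 17 = 7
j = 7 * 8^(-1) mod 17 = 3

j = 3 (mod 17)


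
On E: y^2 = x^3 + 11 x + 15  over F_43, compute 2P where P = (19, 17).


Doubling: s = (3 x1^2 + a) / (2 y1)
s = (3*19^2 + 11) / (2*17) mod 43 = 17
x3 = s^2 - 2 x1 mod 43 = 17^2 - 2*19 = 36
y3 = s (x1 - x3) - y1 mod 43 = 17 * (19 - 36) - 17 = 38

2P = (36, 38)


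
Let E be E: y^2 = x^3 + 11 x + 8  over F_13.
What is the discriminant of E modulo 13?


4 a^3 + 27 b^2 = 4*11^3 + 27*8^2 = 5324 + 1728 = 7052
Delta = -16 * (7052) = -112832
Delta mod 13 = 8

Delta = 8 (mod 13)


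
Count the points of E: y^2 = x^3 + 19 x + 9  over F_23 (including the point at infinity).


For each x in F_23, count y with y^2 = x^3 + 19 x + 9 mod 23:
  x = 0: RHS = 9, y in [3, 20]  -> 2 point(s)
  x = 1: RHS = 6, y in [11, 12]  -> 2 point(s)
  x = 2: RHS = 9, y in [3, 20]  -> 2 point(s)
  x = 3: RHS = 1, y in [1, 22]  -> 2 point(s)
  x = 7: RHS = 2, y in [5, 18]  -> 2 point(s)
  x = 8: RHS = 6, y in [11, 12]  -> 2 point(s)
  x = 9: RHS = 12, y in [9, 14]  -> 2 point(s)
  x = 10: RHS = 3, y in [7, 16]  -> 2 point(s)
  x = 11: RHS = 8, y in [10, 13]  -> 2 point(s)
  x = 14: RHS = 6, y in [11, 12]  -> 2 point(s)
  x = 15: RHS = 12, y in [9, 14]  -> 2 point(s)
  x = 16: RHS = 16, y in [4, 19]  -> 2 point(s)
  x = 17: RHS = 1, y in [1, 22]  -> 2 point(s)
  x = 21: RHS = 9, y in [3, 20]  -> 2 point(s)
  x = 22: RHS = 12, y in [9, 14]  -> 2 point(s)
Affine points: 30. Add the point at infinity: total = 31.

#E(F_23) = 31


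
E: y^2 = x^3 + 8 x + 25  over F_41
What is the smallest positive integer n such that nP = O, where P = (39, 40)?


Compute successive multiples of P until we hit O:
  1P = (39, 40)
  2P = (22, 36)
  3P = (29, 13)
  4P = (34, 35)
  5P = (10, 30)
  6P = (28, 26)
  7P = (40, 37)
  8P = (12, 2)
  ... (continuing to 18P)
  18P = O

ord(P) = 18


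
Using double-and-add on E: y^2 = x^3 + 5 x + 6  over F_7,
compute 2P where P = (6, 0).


k = 2 = 10_2 (binary, LSB first: 01)
Double-and-add from P = (6, 0):
  bit 0 = 0: acc unchanged = O
  bit 1 = 1: acc = O + O = O

2P = O


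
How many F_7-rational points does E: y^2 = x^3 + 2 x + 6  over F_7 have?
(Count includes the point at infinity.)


For each x in F_7, count y with y^2 = x^3 + 2 x + 6 mod 7:
  x = 1: RHS = 2, y in [3, 4]  -> 2 point(s)
  x = 2: RHS = 4, y in [2, 5]  -> 2 point(s)
  x = 3: RHS = 4, y in [2, 5]  -> 2 point(s)
  x = 4: RHS = 1, y in [1, 6]  -> 2 point(s)
  x = 5: RHS = 1, y in [1, 6]  -> 2 point(s)
Affine points: 10. Add the point at infinity: total = 11.

#E(F_7) = 11


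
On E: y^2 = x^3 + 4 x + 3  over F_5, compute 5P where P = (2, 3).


k = 5 = 101_2 (binary, LSB first: 101)
Double-and-add from P = (2, 3):
  bit 0 = 1: acc = O + (2, 3) = (2, 3)
  bit 1 = 0: acc unchanged = (2, 3)
  bit 2 = 1: acc = (2, 3) + (2, 3) = (2, 2)

5P = (2, 2)


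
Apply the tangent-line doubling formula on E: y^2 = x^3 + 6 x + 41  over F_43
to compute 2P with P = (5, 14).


Doubling: s = (3 x1^2 + a) / (2 y1)
s = (3*5^2 + 6) / (2*14) mod 43 = 29
x3 = s^2 - 2 x1 mod 43 = 29^2 - 2*5 = 14
y3 = s (x1 - x3) - y1 mod 43 = 29 * (5 - 14) - 14 = 26

2P = (14, 26)


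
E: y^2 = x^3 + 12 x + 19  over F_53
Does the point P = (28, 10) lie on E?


Check whether y^2 = x^3 + 12 x + 19 (mod 53) for (x, y) = (28, 10).
LHS: y^2 = 10^2 mod 53 = 47
RHS: x^3 + 12 x + 19 = 28^3 + 12*28 + 19 mod 53 = 47
LHS = RHS

Yes, on the curve


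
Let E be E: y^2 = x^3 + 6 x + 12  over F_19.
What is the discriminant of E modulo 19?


4 a^3 + 27 b^2 = 4*6^3 + 27*12^2 = 864 + 3888 = 4752
Delta = -16 * (4752) = -76032
Delta mod 19 = 6

Delta = 6 (mod 19)


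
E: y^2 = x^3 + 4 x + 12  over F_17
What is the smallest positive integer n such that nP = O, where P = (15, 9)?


Compute successive multiples of P until we hit O:
  1P = (15, 9)
  2P = (5, 15)
  3P = (13, 0)
  4P = (5, 2)
  5P = (15, 8)
  6P = O

ord(P) = 6


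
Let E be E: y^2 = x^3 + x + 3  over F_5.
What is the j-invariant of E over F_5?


Delta = -16(4 a^3 + 27 b^2) mod 5 = 3
-1728 * (4 a)^3 = -1728 * (4*1)^3 mod 5 = 3
j = 3 * 3^(-1) mod 5 = 1

j = 1 (mod 5)


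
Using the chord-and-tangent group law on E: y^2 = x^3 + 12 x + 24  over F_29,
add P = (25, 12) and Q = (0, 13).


P != Q, so use the chord formula.
s = (y2 - y1) / (x2 - x1) = (1) / (4) mod 29 = 22
x3 = s^2 - x1 - x2 mod 29 = 22^2 - 25 - 0 = 24
y3 = s (x1 - x3) - y1 mod 29 = 22 * (25 - 24) - 12 = 10

P + Q = (24, 10)


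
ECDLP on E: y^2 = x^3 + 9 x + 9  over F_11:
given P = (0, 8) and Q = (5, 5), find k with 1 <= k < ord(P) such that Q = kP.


Enumerate multiples of P until we hit Q = (5, 5):
  1P = (0, 8)
  2P = (5, 5)
Match found at i = 2.

k = 2


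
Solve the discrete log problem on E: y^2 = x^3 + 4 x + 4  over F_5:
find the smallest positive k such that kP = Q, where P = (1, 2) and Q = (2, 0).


Enumerate multiples of P until we hit Q = (2, 0):
  1P = (1, 2)
  2P = (2, 0)
Match found at i = 2.

k = 2


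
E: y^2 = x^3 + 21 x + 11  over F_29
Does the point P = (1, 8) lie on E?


Check whether y^2 = x^3 + 21 x + 11 (mod 29) for (x, y) = (1, 8).
LHS: y^2 = 8^2 mod 29 = 6
RHS: x^3 + 21 x + 11 = 1^3 + 21*1 + 11 mod 29 = 4
LHS != RHS

No, not on the curve


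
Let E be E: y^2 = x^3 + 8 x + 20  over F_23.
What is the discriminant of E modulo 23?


4 a^3 + 27 b^2 = 4*8^3 + 27*20^2 = 2048 + 10800 = 12848
Delta = -16 * (12848) = -205568
Delta mod 23 = 6

Delta = 6 (mod 23)


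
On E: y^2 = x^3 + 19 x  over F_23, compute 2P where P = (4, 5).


Doubling: s = (3 x1^2 + a) / (2 y1)
s = (3*4^2 + 19) / (2*5) mod 23 = 9
x3 = s^2 - 2 x1 mod 23 = 9^2 - 2*4 = 4
y3 = s (x1 - x3) - y1 mod 23 = 9 * (4 - 4) - 5 = 18

2P = (4, 18)


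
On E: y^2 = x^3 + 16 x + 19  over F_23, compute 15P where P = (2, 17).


k = 15 = 1111_2 (binary, LSB first: 1111)
Double-and-add from P = (2, 17):
  bit 0 = 1: acc = O + (2, 17) = (2, 17)
  bit 1 = 1: acc = (2, 17) + (4, 3) = (20, 17)
  bit 2 = 1: acc = (20, 17) + (1, 6) = (11, 10)
  bit 3 = 1: acc = (11, 10) + (16, 22) = (22, 5)

15P = (22, 5)


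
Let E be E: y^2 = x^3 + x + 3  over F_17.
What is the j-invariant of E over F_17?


Delta = -16(4 a^3 + 27 b^2) mod 17 = 9
-1728 * (4 a)^3 = -1728 * (4*1)^3 mod 17 = 10
j = 10 * 9^(-1) mod 17 = 3

j = 3 (mod 17)


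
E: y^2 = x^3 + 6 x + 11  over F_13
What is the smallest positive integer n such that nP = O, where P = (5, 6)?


Compute successive multiples of P until we hit O:
  1P = (5, 6)
  2P = (12, 2)
  3P = (8, 5)
  4P = (3, 2)
  5P = (9, 12)
  6P = (11, 11)
  7P = (6, 4)
  8P = (6, 9)
  ... (continuing to 15P)
  15P = O

ord(P) = 15


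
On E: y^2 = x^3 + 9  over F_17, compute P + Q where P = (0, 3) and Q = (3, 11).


P != Q, so use the chord formula.
s = (y2 - y1) / (x2 - x1) = (8) / (3) mod 17 = 14
x3 = s^2 - x1 - x2 mod 17 = 14^2 - 0 - 3 = 6
y3 = s (x1 - x3) - y1 mod 17 = 14 * (0 - 6) - 3 = 15

P + Q = (6, 15)


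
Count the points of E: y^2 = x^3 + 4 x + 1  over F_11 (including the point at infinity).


For each x in F_11, count y with y^2 = x^3 + 4 x + 1 mod 11:
  x = 0: RHS = 1, y in [1, 10]  -> 2 point(s)
  x = 4: RHS = 4, y in [2, 9]  -> 2 point(s)
  x = 5: RHS = 3, y in [5, 6]  -> 2 point(s)
  x = 7: RHS = 9, y in [3, 8]  -> 2 point(s)
Affine points: 8. Add the point at infinity: total = 9.

#E(F_11) = 9


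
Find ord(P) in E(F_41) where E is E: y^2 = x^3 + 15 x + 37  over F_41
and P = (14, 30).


Compute successive multiples of P until we hit O:
  1P = (14, 30)
  2P = (36, 40)
  3P = (40, 29)
  4P = (26, 2)
  5P = (11, 4)
  6P = (0, 23)
  7P = (17, 30)
  8P = (10, 11)
  ... (continuing to 37P)
  37P = O

ord(P) = 37


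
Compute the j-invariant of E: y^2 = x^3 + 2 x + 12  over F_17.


Delta = -16(4 a^3 + 27 b^2) mod 17 = 10
-1728 * (4 a)^3 = -1728 * (4*2)^3 mod 17 = 12
j = 12 * 10^(-1) mod 17 = 8

j = 8 (mod 17)


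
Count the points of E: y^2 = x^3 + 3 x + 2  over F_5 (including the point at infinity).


For each x in F_5, count y with y^2 = x^3 + 3 x + 2 mod 5:
  x = 1: RHS = 1, y in [1, 4]  -> 2 point(s)
  x = 2: RHS = 1, y in [1, 4]  -> 2 point(s)
Affine points: 4. Add the point at infinity: total = 5.

#E(F_5) = 5


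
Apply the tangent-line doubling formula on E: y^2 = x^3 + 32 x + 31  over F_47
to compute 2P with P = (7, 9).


Doubling: s = (3 x1^2 + a) / (2 y1)
s = (3*7^2 + 32) / (2*9) mod 47 = 23
x3 = s^2 - 2 x1 mod 47 = 23^2 - 2*7 = 45
y3 = s (x1 - x3) - y1 mod 47 = 23 * (7 - 45) - 9 = 10

2P = (45, 10)


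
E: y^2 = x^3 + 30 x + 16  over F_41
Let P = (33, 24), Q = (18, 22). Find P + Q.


P != Q, so use the chord formula.
s = (y2 - y1) / (x2 - x1) = (39) / (26) mod 41 = 22
x3 = s^2 - x1 - x2 mod 41 = 22^2 - 33 - 18 = 23
y3 = s (x1 - x3) - y1 mod 41 = 22 * (33 - 23) - 24 = 32

P + Q = (23, 32)


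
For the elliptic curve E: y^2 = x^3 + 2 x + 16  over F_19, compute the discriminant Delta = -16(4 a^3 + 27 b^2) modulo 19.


4 a^3 + 27 b^2 = 4*2^3 + 27*16^2 = 32 + 6912 = 6944
Delta = -16 * (6944) = -111104
Delta mod 19 = 8

Delta = 8 (mod 19)


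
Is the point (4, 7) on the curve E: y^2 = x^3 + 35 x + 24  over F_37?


Check whether y^2 = x^3 + 35 x + 24 (mod 37) for (x, y) = (4, 7).
LHS: y^2 = 7^2 mod 37 = 12
RHS: x^3 + 35 x + 24 = 4^3 + 35*4 + 24 mod 37 = 6
LHS != RHS

No, not on the curve


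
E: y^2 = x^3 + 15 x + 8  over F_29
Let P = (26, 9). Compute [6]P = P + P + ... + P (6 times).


k = 6 = 110_2 (binary, LSB first: 011)
Double-and-add from P = (26, 9):
  bit 0 = 0: acc unchanged = O
  bit 1 = 1: acc = O + (5, 11) = (5, 11)
  bit 2 = 1: acc = (5, 11) + (18, 7) = (26, 20)

6P = (26, 20)


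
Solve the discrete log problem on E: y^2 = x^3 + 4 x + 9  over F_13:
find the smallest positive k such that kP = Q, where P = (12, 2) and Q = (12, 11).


Enumerate multiples of P until we hit Q = (12, 11):
  1P = (12, 2)
  2P = (1, 1)
  3P = (10, 10)
  4P = (7, 4)
  5P = (3, 10)
  6P = (2, 5)
  7P = (0, 10)
  8P = (0, 3)
  9P = (2, 8)
  10P = (3, 3)
  11P = (7, 9)
  12P = (10, 3)
  13P = (1, 12)
  14P = (12, 11)
Match found at i = 14.

k = 14


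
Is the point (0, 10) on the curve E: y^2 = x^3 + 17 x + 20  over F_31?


Check whether y^2 = x^3 + 17 x + 20 (mod 31) for (x, y) = (0, 10).
LHS: y^2 = 10^2 mod 31 = 7
RHS: x^3 + 17 x + 20 = 0^3 + 17*0 + 20 mod 31 = 20
LHS != RHS

No, not on the curve


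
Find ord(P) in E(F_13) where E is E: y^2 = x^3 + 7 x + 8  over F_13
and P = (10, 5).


Compute successive multiples of P until we hit O:
  1P = (10, 5)
  2P = (3, 11)
  3P = (1, 4)
  4P = (11, 5)
  5P = (5, 8)
  6P = (2, 11)
  7P = (4, 10)
  8P = (8, 2)
  ... (continuing to 20P)
  20P = O

ord(P) = 20


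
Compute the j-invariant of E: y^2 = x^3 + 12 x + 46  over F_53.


Delta = -16(4 a^3 + 27 b^2) mod 53 = 51
-1728 * (4 a)^3 = -1728 * (4*12)^3 mod 53 = 25
j = 25 * 51^(-1) mod 53 = 14

j = 14 (mod 53)


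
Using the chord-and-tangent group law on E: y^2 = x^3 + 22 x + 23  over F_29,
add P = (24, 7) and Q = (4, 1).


P != Q, so use the chord formula.
s = (y2 - y1) / (x2 - x1) = (23) / (9) mod 29 = 9
x3 = s^2 - x1 - x2 mod 29 = 9^2 - 24 - 4 = 24
y3 = s (x1 - x3) - y1 mod 29 = 9 * (24 - 24) - 7 = 22

P + Q = (24, 22)


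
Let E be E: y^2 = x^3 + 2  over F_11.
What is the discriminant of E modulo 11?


4 a^3 + 27 b^2 = 4*0^3 + 27*2^2 = 0 + 108 = 108
Delta = -16 * (108) = -1728
Delta mod 11 = 10

Delta = 10 (mod 11)


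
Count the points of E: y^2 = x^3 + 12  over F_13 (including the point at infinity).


For each x in F_13, count y with y^2 = x^3 + 0 x + 12 mod 13:
  x = 0: RHS = 12, y in [5, 8]  -> 2 point(s)
  x = 1: RHS = 0, y in [0]  -> 1 point(s)
  x = 3: RHS = 0, y in [0]  -> 1 point(s)
  x = 7: RHS = 4, y in [2, 11]  -> 2 point(s)
  x = 8: RHS = 4, y in [2, 11]  -> 2 point(s)
  x = 9: RHS = 0, y in [0]  -> 1 point(s)
  x = 11: RHS = 4, y in [2, 11]  -> 2 point(s)
Affine points: 11. Add the point at infinity: total = 12.

#E(F_13) = 12


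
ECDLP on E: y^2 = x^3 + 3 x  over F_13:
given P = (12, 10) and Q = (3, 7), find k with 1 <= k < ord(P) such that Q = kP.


Enumerate multiples of P until we hit Q = (3, 7):
  1P = (12, 10)
  2P = (3, 7)
Match found at i = 2.

k = 2


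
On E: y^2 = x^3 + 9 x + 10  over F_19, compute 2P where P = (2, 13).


Doubling: s = (3 x1^2 + a) / (2 y1)
s = (3*2^2 + 9) / (2*13) mod 19 = 3
x3 = s^2 - 2 x1 mod 19 = 3^2 - 2*2 = 5
y3 = s (x1 - x3) - y1 mod 19 = 3 * (2 - 5) - 13 = 16

2P = (5, 16)


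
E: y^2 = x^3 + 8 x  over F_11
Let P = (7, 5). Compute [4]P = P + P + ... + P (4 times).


k = 4 = 100_2 (binary, LSB first: 001)
Double-and-add from P = (7, 5):
  bit 0 = 0: acc unchanged = O
  bit 1 = 0: acc unchanged = O
  bit 2 = 1: acc = O + (9, 3) = (9, 3)

4P = (9, 3)


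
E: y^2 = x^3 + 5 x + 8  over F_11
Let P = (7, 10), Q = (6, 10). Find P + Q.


P != Q, so use the chord formula.
s = (y2 - y1) / (x2 - x1) = (0) / (10) mod 11 = 0
x3 = s^2 - x1 - x2 mod 11 = 0^2 - 7 - 6 = 9
y3 = s (x1 - x3) - y1 mod 11 = 0 * (7 - 9) - 10 = 1

P + Q = (9, 1)


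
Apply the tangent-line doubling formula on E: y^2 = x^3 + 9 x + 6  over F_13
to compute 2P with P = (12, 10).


Doubling: s = (3 x1^2 + a) / (2 y1)
s = (3*12^2 + 9) / (2*10) mod 13 = 11
x3 = s^2 - 2 x1 mod 13 = 11^2 - 2*12 = 6
y3 = s (x1 - x3) - y1 mod 13 = 11 * (12 - 6) - 10 = 4

2P = (6, 4)


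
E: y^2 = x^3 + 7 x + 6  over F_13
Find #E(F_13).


For each x in F_13, count y with y^2 = x^3 + 7 x + 6 mod 13:
  x = 1: RHS = 1, y in [1, 12]  -> 2 point(s)
  x = 5: RHS = 10, y in [6, 7]  -> 2 point(s)
  x = 6: RHS = 4, y in [2, 11]  -> 2 point(s)
  x = 10: RHS = 10, y in [6, 7]  -> 2 point(s)
  x = 11: RHS = 10, y in [6, 7]  -> 2 point(s)
Affine points: 10. Add the point at infinity: total = 11.

#E(F_13) = 11


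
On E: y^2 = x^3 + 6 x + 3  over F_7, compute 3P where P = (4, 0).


k = 3 = 11_2 (binary, LSB first: 11)
Double-and-add from P = (4, 0):
  bit 0 = 1: acc = O + (4, 0) = (4, 0)
  bit 1 = 1: acc = (4, 0) + O = (4, 0)

3P = (4, 0)


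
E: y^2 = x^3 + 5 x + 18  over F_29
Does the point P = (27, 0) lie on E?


Check whether y^2 = x^3 + 5 x + 18 (mod 29) for (x, y) = (27, 0).
LHS: y^2 = 0^2 mod 29 = 0
RHS: x^3 + 5 x + 18 = 27^3 + 5*27 + 18 mod 29 = 0
LHS = RHS

Yes, on the curve


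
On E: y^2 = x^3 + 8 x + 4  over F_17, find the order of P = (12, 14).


Compute successive multiples of P until we hit O:
  1P = (12, 14)
  2P = (12, 3)
  3P = O

ord(P) = 3


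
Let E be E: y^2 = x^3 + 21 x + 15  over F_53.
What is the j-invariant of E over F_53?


Delta = -16(4 a^3 + 27 b^2) mod 53 = 50
-1728 * (4 a)^3 = -1728 * (4*21)^3 mod 53 = 52
j = 52 * 50^(-1) mod 53 = 18

j = 18 (mod 53)


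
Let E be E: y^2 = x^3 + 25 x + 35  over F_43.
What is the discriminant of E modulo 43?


4 a^3 + 27 b^2 = 4*25^3 + 27*35^2 = 62500 + 33075 = 95575
Delta = -16 * (95575) = -1529200
Delta mod 43 = 9

Delta = 9 (mod 43)


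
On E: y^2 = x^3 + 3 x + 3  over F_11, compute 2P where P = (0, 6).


Doubling: s = (3 x1^2 + a) / (2 y1)
s = (3*0^2 + 3) / (2*6) mod 11 = 3
x3 = s^2 - 2 x1 mod 11 = 3^2 - 2*0 = 9
y3 = s (x1 - x3) - y1 mod 11 = 3 * (0 - 9) - 6 = 0

2P = (9, 0)


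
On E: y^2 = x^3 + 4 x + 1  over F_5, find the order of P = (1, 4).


Compute successive multiples of P until we hit O:
  1P = (1, 4)
  2P = (4, 4)
  3P = (0, 1)
  4P = (3, 0)
  5P = (0, 4)
  6P = (4, 1)
  7P = (1, 1)
  8P = O

ord(P) = 8


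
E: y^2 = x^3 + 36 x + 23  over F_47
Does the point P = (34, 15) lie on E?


Check whether y^2 = x^3 + 36 x + 23 (mod 47) for (x, y) = (34, 15).
LHS: y^2 = 15^2 mod 47 = 37
RHS: x^3 + 36 x + 23 = 34^3 + 36*34 + 23 mod 47 = 37
LHS = RHS

Yes, on the curve


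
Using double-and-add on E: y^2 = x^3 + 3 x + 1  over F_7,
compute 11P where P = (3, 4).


k = 11 = 1011_2 (binary, LSB first: 1101)
Double-and-add from P = (3, 4):
  bit 0 = 1: acc = O + (3, 4) = (3, 4)
  bit 1 = 1: acc = (3, 4) + (5, 6) = (0, 6)
  bit 2 = 0: acc unchanged = (0, 6)
  bit 3 = 1: acc = (0, 6) + (6, 2) = (3, 3)

11P = (3, 3)


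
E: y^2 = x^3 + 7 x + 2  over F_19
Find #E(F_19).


For each x in F_19, count y with y^2 = x^3 + 7 x + 2 mod 19:
  x = 2: RHS = 5, y in [9, 10]  -> 2 point(s)
  x = 8: RHS = 0, y in [0]  -> 1 point(s)
  x = 11: RHS = 4, y in [2, 17]  -> 2 point(s)
  x = 12: RHS = 9, y in [3, 16]  -> 2 point(s)
  x = 15: RHS = 5, y in [9, 10]  -> 2 point(s)
  x = 16: RHS = 11, y in [7, 12]  -> 2 point(s)
Affine points: 11. Add the point at infinity: total = 12.

#E(F_19) = 12


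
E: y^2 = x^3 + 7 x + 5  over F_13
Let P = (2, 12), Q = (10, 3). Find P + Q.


P != Q, so use the chord formula.
s = (y2 - y1) / (x2 - x1) = (4) / (8) mod 13 = 7
x3 = s^2 - x1 - x2 mod 13 = 7^2 - 2 - 10 = 11
y3 = s (x1 - x3) - y1 mod 13 = 7 * (2 - 11) - 12 = 3

P + Q = (11, 3)


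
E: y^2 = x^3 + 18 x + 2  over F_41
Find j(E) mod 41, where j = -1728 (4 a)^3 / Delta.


Delta = -16(4 a^3 + 27 b^2) mod 41 = 10
-1728 * (4 a)^3 = -1728 * (4*18)^3 mod 41 = 14
j = 14 * 10^(-1) mod 41 = 26

j = 26 (mod 41)


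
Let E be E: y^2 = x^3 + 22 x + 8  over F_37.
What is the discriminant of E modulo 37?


4 a^3 + 27 b^2 = 4*22^3 + 27*8^2 = 42592 + 1728 = 44320
Delta = -16 * (44320) = -709120
Delta mod 37 = 22

Delta = 22 (mod 37)


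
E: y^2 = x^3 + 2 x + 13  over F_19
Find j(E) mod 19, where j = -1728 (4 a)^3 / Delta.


Delta = -16(4 a^3 + 27 b^2) mod 19 = 10
-1728 * (4 a)^3 = -1728 * (4*2)^3 mod 19 = 18
j = 18 * 10^(-1) mod 19 = 17

j = 17 (mod 19)


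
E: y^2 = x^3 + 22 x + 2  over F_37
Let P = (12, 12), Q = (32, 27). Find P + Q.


P != Q, so use the chord formula.
s = (y2 - y1) / (x2 - x1) = (15) / (20) mod 37 = 10
x3 = s^2 - x1 - x2 mod 37 = 10^2 - 12 - 32 = 19
y3 = s (x1 - x3) - y1 mod 37 = 10 * (12 - 19) - 12 = 29

P + Q = (19, 29)


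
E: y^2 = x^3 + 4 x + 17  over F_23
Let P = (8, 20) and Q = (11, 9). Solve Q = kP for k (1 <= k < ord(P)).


Enumerate multiples of P until we hit Q = (11, 9):
  1P = (8, 20)
  2P = (11, 9)
Match found at i = 2.

k = 2


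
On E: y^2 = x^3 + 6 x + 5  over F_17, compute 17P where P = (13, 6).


k = 17 = 10001_2 (binary, LSB first: 10001)
Double-and-add from P = (13, 6):
  bit 0 = 1: acc = O + (13, 6) = (13, 6)
  bit 1 = 0: acc unchanged = (13, 6)
  bit 2 = 0: acc unchanged = (13, 6)
  bit 3 = 0: acc unchanged = (13, 6)
  bit 4 = 1: acc = (13, 6) + (2, 12) = (3, 4)

17P = (3, 4)


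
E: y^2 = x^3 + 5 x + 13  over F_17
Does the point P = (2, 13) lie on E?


Check whether y^2 = x^3 + 5 x + 13 (mod 17) for (x, y) = (2, 13).
LHS: y^2 = 13^2 mod 17 = 16
RHS: x^3 + 5 x + 13 = 2^3 + 5*2 + 13 mod 17 = 14
LHS != RHS

No, not on the curve


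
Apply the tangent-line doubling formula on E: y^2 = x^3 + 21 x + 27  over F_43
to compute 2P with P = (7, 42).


Doubling: s = (3 x1^2 + a) / (2 y1)
s = (3*7^2 + 21) / (2*42) mod 43 = 2
x3 = s^2 - 2 x1 mod 43 = 2^2 - 2*7 = 33
y3 = s (x1 - x3) - y1 mod 43 = 2 * (7 - 33) - 42 = 35

2P = (33, 35)


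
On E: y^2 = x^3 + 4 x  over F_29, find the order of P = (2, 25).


Compute successive multiples of P until we hit O:
  1P = (2, 25)
  2P = (0, 0)
  3P = (2, 4)
  4P = O

ord(P) = 4


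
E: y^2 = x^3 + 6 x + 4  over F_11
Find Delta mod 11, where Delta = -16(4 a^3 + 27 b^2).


4 a^3 + 27 b^2 = 4*6^3 + 27*4^2 = 864 + 432 = 1296
Delta = -16 * (1296) = -20736
Delta mod 11 = 10

Delta = 10 (mod 11)


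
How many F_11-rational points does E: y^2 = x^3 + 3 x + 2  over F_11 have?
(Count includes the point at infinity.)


For each x in F_11, count y with y^2 = x^3 + 3 x + 2 mod 11:
  x = 2: RHS = 5, y in [4, 7]  -> 2 point(s)
  x = 3: RHS = 5, y in [4, 7]  -> 2 point(s)
  x = 4: RHS = 1, y in [1, 10]  -> 2 point(s)
  x = 6: RHS = 5, y in [4, 7]  -> 2 point(s)
  x = 7: RHS = 3, y in [5, 6]  -> 2 point(s)
  x = 10: RHS = 9, y in [3, 8]  -> 2 point(s)
Affine points: 12. Add the point at infinity: total = 13.

#E(F_11) = 13


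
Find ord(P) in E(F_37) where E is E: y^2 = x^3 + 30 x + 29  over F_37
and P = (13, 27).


Compute successive multiples of P until we hit O:
  1P = (13, 27)
  2P = (7, 8)
  3P = (26, 12)
  4P = (14, 14)
  5P = (31, 22)
  6P = (19, 24)
  7P = (33, 20)
  8P = (21, 35)
  ... (continuing to 28P)
  28P = O

ord(P) = 28


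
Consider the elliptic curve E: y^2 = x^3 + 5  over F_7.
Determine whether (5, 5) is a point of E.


Check whether y^2 = x^3 + 0 x + 5 (mod 7) for (x, y) = (5, 5).
LHS: y^2 = 5^2 mod 7 = 4
RHS: x^3 + 0 x + 5 = 5^3 + 0*5 + 5 mod 7 = 4
LHS = RHS

Yes, on the curve


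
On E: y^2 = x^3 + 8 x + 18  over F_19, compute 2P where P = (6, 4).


Doubling: s = (3 x1^2 + a) / (2 y1)
s = (3*6^2 + 8) / (2*4) mod 19 = 5
x3 = s^2 - 2 x1 mod 19 = 5^2 - 2*6 = 13
y3 = s (x1 - x3) - y1 mod 19 = 5 * (6 - 13) - 4 = 18

2P = (13, 18)


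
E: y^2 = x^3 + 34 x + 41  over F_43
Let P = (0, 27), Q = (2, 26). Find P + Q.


P != Q, so use the chord formula.
s = (y2 - y1) / (x2 - x1) = (42) / (2) mod 43 = 21
x3 = s^2 - x1 - x2 mod 43 = 21^2 - 0 - 2 = 9
y3 = s (x1 - x3) - y1 mod 43 = 21 * (0 - 9) - 27 = 42

P + Q = (9, 42)


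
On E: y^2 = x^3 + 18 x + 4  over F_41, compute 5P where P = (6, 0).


k = 5 = 101_2 (binary, LSB first: 101)
Double-and-add from P = (6, 0):
  bit 0 = 1: acc = O + (6, 0) = (6, 0)
  bit 1 = 0: acc unchanged = (6, 0)
  bit 2 = 1: acc = (6, 0) + O = (6, 0)

5P = (6, 0)


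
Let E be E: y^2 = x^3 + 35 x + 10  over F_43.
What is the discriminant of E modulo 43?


4 a^3 + 27 b^2 = 4*35^3 + 27*10^2 = 171500 + 2700 = 174200
Delta = -16 * (174200) = -2787200
Delta mod 43 = 17

Delta = 17 (mod 43)


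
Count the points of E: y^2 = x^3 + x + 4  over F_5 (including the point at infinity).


For each x in F_5, count y with y^2 = x^3 + 1 x + 4 mod 5:
  x = 0: RHS = 4, y in [2, 3]  -> 2 point(s)
  x = 1: RHS = 1, y in [1, 4]  -> 2 point(s)
  x = 2: RHS = 4, y in [2, 3]  -> 2 point(s)
  x = 3: RHS = 4, y in [2, 3]  -> 2 point(s)
Affine points: 8. Add the point at infinity: total = 9.

#E(F_5) = 9


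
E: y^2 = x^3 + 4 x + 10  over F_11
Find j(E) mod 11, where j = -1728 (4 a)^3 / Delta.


Delta = -16(4 a^3 + 27 b^2) mod 11 = 4
-1728 * (4 a)^3 = -1728 * (4*4)^3 mod 11 = 7
j = 7 * 4^(-1) mod 11 = 10

j = 10 (mod 11)


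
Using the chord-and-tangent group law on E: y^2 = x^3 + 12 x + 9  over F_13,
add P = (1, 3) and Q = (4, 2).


P != Q, so use the chord formula.
s = (y2 - y1) / (x2 - x1) = (12) / (3) mod 13 = 4
x3 = s^2 - x1 - x2 mod 13 = 4^2 - 1 - 4 = 11
y3 = s (x1 - x3) - y1 mod 13 = 4 * (1 - 11) - 3 = 9

P + Q = (11, 9)


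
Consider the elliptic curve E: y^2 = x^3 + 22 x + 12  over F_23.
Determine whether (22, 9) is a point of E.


Check whether y^2 = x^3 + 22 x + 12 (mod 23) for (x, y) = (22, 9).
LHS: y^2 = 9^2 mod 23 = 12
RHS: x^3 + 22 x + 12 = 22^3 + 22*22 + 12 mod 23 = 12
LHS = RHS

Yes, on the curve


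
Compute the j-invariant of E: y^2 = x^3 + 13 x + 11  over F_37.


Delta = -16(4 a^3 + 27 b^2) mod 37 = 1
-1728 * (4 a)^3 = -1728 * (4*13)^3 mod 37 = 14
j = 14 * 1^(-1) mod 37 = 14

j = 14 (mod 37)


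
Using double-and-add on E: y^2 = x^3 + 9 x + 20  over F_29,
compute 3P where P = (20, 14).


k = 3 = 11_2 (binary, LSB first: 11)
Double-and-add from P = (20, 14):
  bit 0 = 1: acc = O + (20, 14) = (20, 14)
  bit 1 = 1: acc = (20, 14) + (12, 0) = (20, 15)

3P = (20, 15)


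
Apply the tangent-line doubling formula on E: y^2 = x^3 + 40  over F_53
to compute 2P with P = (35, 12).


Doubling: s = (3 x1^2 + a) / (2 y1)
s = (3*35^2 + 0) / (2*12) mod 53 = 14
x3 = s^2 - 2 x1 mod 53 = 14^2 - 2*35 = 20
y3 = s (x1 - x3) - y1 mod 53 = 14 * (35 - 20) - 12 = 39

2P = (20, 39)


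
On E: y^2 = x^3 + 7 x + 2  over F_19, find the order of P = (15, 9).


Compute successive multiples of P until we hit O:
  1P = (15, 9)
  2P = (12, 16)
  3P = (8, 0)
  4P = (12, 3)
  5P = (15, 10)
  6P = O

ord(P) = 6


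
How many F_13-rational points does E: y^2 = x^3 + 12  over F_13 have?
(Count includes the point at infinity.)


For each x in F_13, count y with y^2 = x^3 + 0 x + 12 mod 13:
  x = 0: RHS = 12, y in [5, 8]  -> 2 point(s)
  x = 1: RHS = 0, y in [0]  -> 1 point(s)
  x = 3: RHS = 0, y in [0]  -> 1 point(s)
  x = 7: RHS = 4, y in [2, 11]  -> 2 point(s)
  x = 8: RHS = 4, y in [2, 11]  -> 2 point(s)
  x = 9: RHS = 0, y in [0]  -> 1 point(s)
  x = 11: RHS = 4, y in [2, 11]  -> 2 point(s)
Affine points: 11. Add the point at infinity: total = 12.

#E(F_13) = 12


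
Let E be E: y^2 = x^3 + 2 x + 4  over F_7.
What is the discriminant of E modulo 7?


4 a^3 + 27 b^2 = 4*2^3 + 27*4^2 = 32 + 432 = 464
Delta = -16 * (464) = -7424
Delta mod 7 = 3

Delta = 3 (mod 7)


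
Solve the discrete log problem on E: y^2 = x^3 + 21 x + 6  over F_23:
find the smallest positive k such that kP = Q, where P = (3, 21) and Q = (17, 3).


Enumerate multiples of P until we hit Q = (17, 3):
  1P = (3, 21)
  2P = (0, 12)
  3P = (6, 16)
  4P = (4, 19)
  5P = (20, 13)
  6P = (12, 13)
  7P = (21, 18)
  8P = (15, 4)
  9P = (11, 21)
  10P = (9, 2)
  11P = (14, 10)
  12P = (7, 6)
  13P = (17, 20)
  14P = (5, 12)
  15P = (18, 12)
  16P = (18, 11)
  17P = (5, 11)
  18P = (17, 3)
Match found at i = 18.

k = 18


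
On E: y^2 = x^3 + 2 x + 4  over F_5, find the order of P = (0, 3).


Compute successive multiples of P until we hit O:
  1P = (0, 3)
  2P = (4, 4)
  3P = (2, 4)
  4P = (2, 1)
  5P = (4, 1)
  6P = (0, 2)
  7P = O

ord(P) = 7


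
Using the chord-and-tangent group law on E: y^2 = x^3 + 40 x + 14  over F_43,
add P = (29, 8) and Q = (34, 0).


P != Q, so use the chord formula.
s = (y2 - y1) / (x2 - x1) = (35) / (5) mod 43 = 7
x3 = s^2 - x1 - x2 mod 43 = 7^2 - 29 - 34 = 29
y3 = s (x1 - x3) - y1 mod 43 = 7 * (29 - 29) - 8 = 35

P + Q = (29, 35)


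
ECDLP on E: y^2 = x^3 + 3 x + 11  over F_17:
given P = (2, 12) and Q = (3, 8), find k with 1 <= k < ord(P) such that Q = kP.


Enumerate multiples of P until we hit Q = (3, 8):
  1P = (2, 12)
  2P = (11, 10)
  3P = (3, 9)
  4P = (4, 11)
  5P = (7, 16)
  6P = (10, 2)
  7P = (14, 3)
  8P = (9, 6)
  9P = (5, 10)
  10P = (1, 10)
  11P = (1, 7)
  12P = (5, 7)
  13P = (9, 11)
  14P = (14, 14)
  15P = (10, 15)
  16P = (7, 1)
  17P = (4, 6)
  18P = (3, 8)
Match found at i = 18.

k = 18


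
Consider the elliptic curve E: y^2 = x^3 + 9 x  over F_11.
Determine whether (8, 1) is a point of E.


Check whether y^2 = x^3 + 9 x + 0 (mod 11) for (x, y) = (8, 1).
LHS: y^2 = 1^2 mod 11 = 1
RHS: x^3 + 9 x + 0 = 8^3 + 9*8 + 0 mod 11 = 1
LHS = RHS

Yes, on the curve


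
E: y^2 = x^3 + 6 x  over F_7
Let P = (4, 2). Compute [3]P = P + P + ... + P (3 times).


k = 3 = 11_2 (binary, LSB first: 11)
Double-and-add from P = (4, 2):
  bit 0 = 1: acc = O + (4, 2) = (4, 2)
  bit 1 = 1: acc = (4, 2) + (1, 0) = (4, 5)

3P = (4, 5)


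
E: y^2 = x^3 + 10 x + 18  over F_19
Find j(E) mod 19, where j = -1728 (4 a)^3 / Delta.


Delta = -16(4 a^3 + 27 b^2) mod 19 = 16
-1728 * (4 a)^3 = -1728 * (4*10)^3 mod 19 = 8
j = 8 * 16^(-1) mod 19 = 10

j = 10 (mod 19)


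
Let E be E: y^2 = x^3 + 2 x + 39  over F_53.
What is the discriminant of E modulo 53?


4 a^3 + 27 b^2 = 4*2^3 + 27*39^2 = 32 + 41067 = 41099
Delta = -16 * (41099) = -657584
Delta mod 53 = 40

Delta = 40 (mod 53)


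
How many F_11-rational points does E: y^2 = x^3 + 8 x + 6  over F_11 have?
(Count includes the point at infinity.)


For each x in F_11, count y with y^2 = x^3 + 8 x + 6 mod 11:
  x = 1: RHS = 4, y in [2, 9]  -> 2 point(s)
  x = 4: RHS = 3, y in [5, 6]  -> 2 point(s)
  x = 7: RHS = 9, y in [3, 8]  -> 2 point(s)
  x = 9: RHS = 4, y in [2, 9]  -> 2 point(s)
Affine points: 8. Add the point at infinity: total = 9.

#E(F_11) = 9


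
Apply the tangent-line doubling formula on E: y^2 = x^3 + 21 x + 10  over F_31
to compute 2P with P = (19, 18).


Doubling: s = (3 x1^2 + a) / (2 y1)
s = (3*19^2 + 21) / (2*18) mod 31 = 10
x3 = s^2 - 2 x1 mod 31 = 10^2 - 2*19 = 0
y3 = s (x1 - x3) - y1 mod 31 = 10 * (19 - 0) - 18 = 17

2P = (0, 17)


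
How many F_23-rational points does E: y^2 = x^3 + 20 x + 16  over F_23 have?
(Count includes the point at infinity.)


For each x in F_23, count y with y^2 = x^3 + 20 x + 16 mod 23:
  x = 0: RHS = 16, y in [4, 19]  -> 2 point(s)
  x = 2: RHS = 18, y in [8, 15]  -> 2 point(s)
  x = 7: RHS = 16, y in [4, 19]  -> 2 point(s)
  x = 11: RHS = 3, y in [7, 16]  -> 2 point(s)
  x = 12: RHS = 6, y in [11, 12]  -> 2 point(s)
  x = 13: RHS = 12, y in [9, 14]  -> 2 point(s)
  x = 14: RHS = 4, y in [2, 21]  -> 2 point(s)
  x = 16: RHS = 16, y in [4, 19]  -> 2 point(s)
  x = 17: RHS = 2, y in [5, 18]  -> 2 point(s)
  x = 22: RHS = 18, y in [8, 15]  -> 2 point(s)
Affine points: 20. Add the point at infinity: total = 21.

#E(F_23) = 21


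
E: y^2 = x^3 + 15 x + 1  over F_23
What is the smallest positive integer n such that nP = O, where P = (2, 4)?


Compute successive multiples of P until we hit O:
  1P = (2, 4)
  2P = (2, 19)
  3P = O

ord(P) = 3


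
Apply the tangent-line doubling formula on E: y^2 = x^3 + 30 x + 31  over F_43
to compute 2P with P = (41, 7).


Doubling: s = (3 x1^2 + a) / (2 y1)
s = (3*41^2 + 30) / (2*7) mod 43 = 3
x3 = s^2 - 2 x1 mod 43 = 3^2 - 2*41 = 13
y3 = s (x1 - x3) - y1 mod 43 = 3 * (41 - 13) - 7 = 34

2P = (13, 34)


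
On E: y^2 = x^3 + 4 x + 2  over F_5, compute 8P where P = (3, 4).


k = 8 = 1000_2 (binary, LSB first: 0001)
Double-and-add from P = (3, 4):
  bit 0 = 0: acc unchanged = O
  bit 1 = 0: acc unchanged = O
  bit 2 = 0: acc unchanged = O
  bit 3 = 1: acc = O + (3, 1) = (3, 1)

8P = (3, 1)


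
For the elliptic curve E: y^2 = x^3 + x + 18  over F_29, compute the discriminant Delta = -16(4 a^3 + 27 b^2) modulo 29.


4 a^3 + 27 b^2 = 4*1^3 + 27*18^2 = 4 + 8748 = 8752
Delta = -16 * (8752) = -140032
Delta mod 29 = 9

Delta = 9 (mod 29)


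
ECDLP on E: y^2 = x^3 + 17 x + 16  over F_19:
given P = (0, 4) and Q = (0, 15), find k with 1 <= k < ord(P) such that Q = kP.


Enumerate multiples of P until we hit Q = (0, 15):
  1P = (0, 4)
  2P = (6, 7)
  3P = (18, 6)
  4P = (5, 6)
  5P = (2, 18)
  6P = (9, 9)
  7P = (15, 13)
  8P = (15, 6)
  9P = (9, 10)
  10P = (2, 1)
  11P = (5, 13)
  12P = (18, 13)
  13P = (6, 12)
  14P = (0, 15)
Match found at i = 14.

k = 14


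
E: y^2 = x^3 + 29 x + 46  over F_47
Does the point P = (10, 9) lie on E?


Check whether y^2 = x^3 + 29 x + 46 (mod 47) for (x, y) = (10, 9).
LHS: y^2 = 9^2 mod 47 = 34
RHS: x^3 + 29 x + 46 = 10^3 + 29*10 + 46 mod 47 = 20
LHS != RHS

No, not on the curve


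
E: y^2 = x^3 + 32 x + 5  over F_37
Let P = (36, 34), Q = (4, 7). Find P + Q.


P != Q, so use the chord formula.
s = (y2 - y1) / (x2 - x1) = (10) / (5) mod 37 = 2
x3 = s^2 - x1 - x2 mod 37 = 2^2 - 36 - 4 = 1
y3 = s (x1 - x3) - y1 mod 37 = 2 * (36 - 1) - 34 = 36

P + Q = (1, 36)


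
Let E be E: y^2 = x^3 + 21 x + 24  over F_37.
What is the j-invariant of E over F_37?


Delta = -16(4 a^3 + 27 b^2) mod 37 = 29
-1728 * (4 a)^3 = -1728 * (4*21)^3 mod 37 = 11
j = 11 * 29^(-1) mod 37 = 31

j = 31 (mod 37)


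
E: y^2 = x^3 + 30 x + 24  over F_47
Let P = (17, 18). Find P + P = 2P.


Doubling: s = (3 x1^2 + a) / (2 y1)
s = (3*17^2 + 30) / (2*18) mod 47 = 21
x3 = s^2 - 2 x1 mod 47 = 21^2 - 2*17 = 31
y3 = s (x1 - x3) - y1 mod 47 = 21 * (17 - 31) - 18 = 17

2P = (31, 17)


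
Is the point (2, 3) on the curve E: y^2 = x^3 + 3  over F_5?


Check whether y^2 = x^3 + 0 x + 3 (mod 5) for (x, y) = (2, 3).
LHS: y^2 = 3^2 mod 5 = 4
RHS: x^3 + 0 x + 3 = 2^3 + 0*2 + 3 mod 5 = 1
LHS != RHS

No, not on the curve


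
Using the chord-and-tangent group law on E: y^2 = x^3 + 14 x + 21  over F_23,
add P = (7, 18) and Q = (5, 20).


P != Q, so use the chord formula.
s = (y2 - y1) / (x2 - x1) = (2) / (21) mod 23 = 22
x3 = s^2 - x1 - x2 mod 23 = 22^2 - 7 - 5 = 12
y3 = s (x1 - x3) - y1 mod 23 = 22 * (7 - 12) - 18 = 10

P + Q = (12, 10)


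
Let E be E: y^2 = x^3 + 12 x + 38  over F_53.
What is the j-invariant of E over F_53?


Delta = -16(4 a^3 + 27 b^2) mod 53 = 21
-1728 * (4 a)^3 = -1728 * (4*12)^3 mod 53 = 25
j = 25 * 21^(-1) mod 53 = 34

j = 34 (mod 53)


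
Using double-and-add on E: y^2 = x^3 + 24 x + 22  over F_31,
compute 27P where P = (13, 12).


k = 27 = 11011_2 (binary, LSB first: 11011)
Double-and-add from P = (13, 12):
  bit 0 = 1: acc = O + (13, 12) = (13, 12)
  bit 1 = 1: acc = (13, 12) + (30, 11) = (16, 21)
  bit 2 = 0: acc unchanged = (16, 21)
  bit 3 = 1: acc = (16, 21) + (28, 4) = (3, 20)
  bit 4 = 1: acc = (3, 20) + (20, 16) = (22, 10)

27P = (22, 10)


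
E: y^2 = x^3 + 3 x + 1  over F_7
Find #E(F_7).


For each x in F_7, count y with y^2 = x^3 + 3 x + 1 mod 7:
  x = 0: RHS = 1, y in [1, 6]  -> 2 point(s)
  x = 2: RHS = 1, y in [1, 6]  -> 2 point(s)
  x = 3: RHS = 2, y in [3, 4]  -> 2 point(s)
  x = 4: RHS = 0, y in [0]  -> 1 point(s)
  x = 5: RHS = 1, y in [1, 6]  -> 2 point(s)
  x = 6: RHS = 4, y in [2, 5]  -> 2 point(s)
Affine points: 11. Add the point at infinity: total = 12.

#E(F_7) = 12


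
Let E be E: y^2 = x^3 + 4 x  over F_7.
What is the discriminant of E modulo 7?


4 a^3 + 27 b^2 = 4*4^3 + 27*0^2 = 256 + 0 = 256
Delta = -16 * (256) = -4096
Delta mod 7 = 6

Delta = 6 (mod 7)


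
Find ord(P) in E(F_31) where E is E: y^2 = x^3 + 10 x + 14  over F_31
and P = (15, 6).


Compute successive multiples of P until we hit O:
  1P = (15, 6)
  2P = (3, 28)
  3P = (0, 13)
  4P = (26, 26)
  5P = (22, 1)
  6P = (4, 26)
  7P = (13, 27)
  8P = (28, 22)
  ... (continuing to 23P)
  23P = O

ord(P) = 23


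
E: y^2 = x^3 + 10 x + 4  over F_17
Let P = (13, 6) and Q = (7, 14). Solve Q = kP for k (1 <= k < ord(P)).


Enumerate multiples of P until we hit Q = (7, 14):
  1P = (13, 6)
  2P = (12, 13)
  3P = (7, 3)
  4P = (10, 4)
  5P = (2, 7)
  6P = (11, 0)
  7P = (2, 10)
  8P = (10, 13)
  9P = (7, 14)
Match found at i = 9.

k = 9


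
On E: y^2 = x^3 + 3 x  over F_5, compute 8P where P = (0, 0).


k = 8 = 1000_2 (binary, LSB first: 0001)
Double-and-add from P = (0, 0):
  bit 0 = 0: acc unchanged = O
  bit 1 = 0: acc unchanged = O
  bit 2 = 0: acc unchanged = O
  bit 3 = 1: acc = O + O = O

8P = O


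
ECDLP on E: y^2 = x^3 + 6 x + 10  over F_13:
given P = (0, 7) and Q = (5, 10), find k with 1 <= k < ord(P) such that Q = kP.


Enumerate multiples of P until we hit Q = (5, 10):
  1P = (0, 7)
  2P = (10, 11)
  3P = (12, 9)
  4P = (5, 3)
  5P = (5, 10)
Match found at i = 5.

k = 5


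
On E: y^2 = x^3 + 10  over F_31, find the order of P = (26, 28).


Compute successive multiples of P until we hit O:
  1P = (26, 28)
  2P = (19, 24)
  3P = (11, 16)
  4P = (12, 8)
  5P = (2, 24)
  6P = (28, 13)
  7P = (10, 7)
  8P = (23, 5)
  ... (continuing to 39P)
  39P = O

ord(P) = 39


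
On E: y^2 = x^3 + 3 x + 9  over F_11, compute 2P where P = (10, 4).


Doubling: s = (3 x1^2 + a) / (2 y1)
s = (3*10^2 + 3) / (2*4) mod 11 = 9
x3 = s^2 - 2 x1 mod 11 = 9^2 - 2*10 = 6
y3 = s (x1 - x3) - y1 mod 11 = 9 * (10 - 6) - 4 = 10

2P = (6, 10)


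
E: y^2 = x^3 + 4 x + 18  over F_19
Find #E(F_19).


For each x in F_19, count y with y^2 = x^3 + 4 x + 18 mod 19:
  x = 1: RHS = 4, y in [2, 17]  -> 2 point(s)
  x = 3: RHS = 0, y in [0]  -> 1 point(s)
  x = 5: RHS = 11, y in [7, 12]  -> 2 point(s)
  x = 6: RHS = 11, y in [7, 12]  -> 2 point(s)
  x = 7: RHS = 9, y in [3, 16]  -> 2 point(s)
  x = 8: RHS = 11, y in [7, 12]  -> 2 point(s)
  x = 9: RHS = 4, y in [2, 17]  -> 2 point(s)
  x = 11: RHS = 6, y in [5, 14]  -> 2 point(s)
  x = 13: RHS = 6, y in [5, 14]  -> 2 point(s)
  x = 14: RHS = 6, y in [5, 14]  -> 2 point(s)
  x = 16: RHS = 17, y in [6, 13]  -> 2 point(s)
Affine points: 21. Add the point at infinity: total = 22.

#E(F_19) = 22


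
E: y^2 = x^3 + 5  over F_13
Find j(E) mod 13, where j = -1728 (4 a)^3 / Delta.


Delta = -16(4 a^3 + 27 b^2) mod 13 = 3
-1728 * (4 a)^3 = -1728 * (4*0)^3 mod 13 = 0
j = 0 * 3^(-1) mod 13 = 0

j = 0 (mod 13)


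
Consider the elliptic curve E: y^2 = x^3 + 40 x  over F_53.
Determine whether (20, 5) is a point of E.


Check whether y^2 = x^3 + 40 x + 0 (mod 53) for (x, y) = (20, 5).
LHS: y^2 = 5^2 mod 53 = 25
RHS: x^3 + 40 x + 0 = 20^3 + 40*20 + 0 mod 53 = 2
LHS != RHS

No, not on the curve


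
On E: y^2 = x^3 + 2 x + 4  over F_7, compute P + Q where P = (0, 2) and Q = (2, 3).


P != Q, so use the chord formula.
s = (y2 - y1) / (x2 - x1) = (1) / (2) mod 7 = 4
x3 = s^2 - x1 - x2 mod 7 = 4^2 - 0 - 2 = 0
y3 = s (x1 - x3) - y1 mod 7 = 4 * (0 - 0) - 2 = 5

P + Q = (0, 5)


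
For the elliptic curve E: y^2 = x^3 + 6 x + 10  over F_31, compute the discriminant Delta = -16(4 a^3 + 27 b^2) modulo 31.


4 a^3 + 27 b^2 = 4*6^3 + 27*10^2 = 864 + 2700 = 3564
Delta = -16 * (3564) = -57024
Delta mod 31 = 16

Delta = 16 (mod 31)


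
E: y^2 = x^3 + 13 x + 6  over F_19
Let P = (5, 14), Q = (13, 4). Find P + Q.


P != Q, so use the chord formula.
s = (y2 - y1) / (x2 - x1) = (9) / (8) mod 19 = 13
x3 = s^2 - x1 - x2 mod 19 = 13^2 - 5 - 13 = 18
y3 = s (x1 - x3) - y1 mod 19 = 13 * (5 - 18) - 14 = 7

P + Q = (18, 7)


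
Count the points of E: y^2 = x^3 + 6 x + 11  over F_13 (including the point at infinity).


For each x in F_13, count y with y^2 = x^3 + 6 x + 11 mod 13:
  x = 3: RHS = 4, y in [2, 11]  -> 2 point(s)
  x = 5: RHS = 10, y in [6, 7]  -> 2 point(s)
  x = 6: RHS = 3, y in [4, 9]  -> 2 point(s)
  x = 8: RHS = 12, y in [5, 8]  -> 2 point(s)
  x = 9: RHS = 1, y in [1, 12]  -> 2 point(s)
  x = 11: RHS = 4, y in [2, 11]  -> 2 point(s)
  x = 12: RHS = 4, y in [2, 11]  -> 2 point(s)
Affine points: 14. Add the point at infinity: total = 15.

#E(F_13) = 15


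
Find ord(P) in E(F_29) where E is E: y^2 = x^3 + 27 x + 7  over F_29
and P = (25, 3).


Compute successive multiples of P until we hit O:
  1P = (25, 3)
  2P = (12, 0)
  3P = (25, 26)
  4P = O

ord(P) = 4


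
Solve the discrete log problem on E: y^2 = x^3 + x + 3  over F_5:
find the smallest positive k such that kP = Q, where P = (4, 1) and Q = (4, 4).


Enumerate multiples of P until we hit Q = (4, 4):
  1P = (4, 1)
  2P = (1, 0)
  3P = (4, 4)
Match found at i = 3.

k = 3


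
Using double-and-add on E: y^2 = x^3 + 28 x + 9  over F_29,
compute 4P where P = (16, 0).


k = 4 = 100_2 (binary, LSB first: 001)
Double-and-add from P = (16, 0):
  bit 0 = 0: acc unchanged = O
  bit 1 = 0: acc unchanged = O
  bit 2 = 1: acc = O + O = O

4P = O


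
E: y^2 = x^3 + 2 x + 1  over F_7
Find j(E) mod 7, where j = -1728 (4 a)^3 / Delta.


Delta = -16(4 a^3 + 27 b^2) mod 7 = 1
-1728 * (4 a)^3 = -1728 * (4*2)^3 mod 7 = 1
j = 1 * 1^(-1) mod 7 = 1

j = 1 (mod 7)


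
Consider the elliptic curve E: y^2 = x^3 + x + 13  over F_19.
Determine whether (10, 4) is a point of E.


Check whether y^2 = x^3 + 1 x + 13 (mod 19) for (x, y) = (10, 4).
LHS: y^2 = 4^2 mod 19 = 16
RHS: x^3 + 1 x + 13 = 10^3 + 1*10 + 13 mod 19 = 16
LHS = RHS

Yes, on the curve


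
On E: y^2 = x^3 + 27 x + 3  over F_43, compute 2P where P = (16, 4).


Doubling: s = (3 x1^2 + a) / (2 y1)
s = (3*16^2 + 27) / (2*4) mod 43 = 8
x3 = s^2 - 2 x1 mod 43 = 8^2 - 2*16 = 32
y3 = s (x1 - x3) - y1 mod 43 = 8 * (16 - 32) - 4 = 40

2P = (32, 40)


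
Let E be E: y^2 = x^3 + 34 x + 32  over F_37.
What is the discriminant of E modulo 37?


4 a^3 + 27 b^2 = 4*34^3 + 27*32^2 = 157216 + 27648 = 184864
Delta = -16 * (184864) = -2957824
Delta mod 37 = 30

Delta = 30 (mod 37)
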